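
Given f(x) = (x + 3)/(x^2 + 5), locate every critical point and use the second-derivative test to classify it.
f'(x) = (x^2 - 2*x*(x + 3) + 5)/(x^2 + 5)^2

Solve f'(x) = 0:
  f'(x) = -(x^2 + 6*x - 5)/(x^2 + 5)^2; the denominator is positive wherever f is defined, so f'(x) = 0 ⇔ -x^2 - 6*x + 5 = 0.
  x^2 + 6*x - 5 = 0 has no rational roots; quadratic formula: x = (-6 ± √56)/2.
  ⇒ x = -sqrt(14) - 3 ≈ -6.7417, -3 + sqrt(14) ≈ 0.7417

f''(x) = 2*(4*x^2*(x + 3) - 3*(x + 1)*(x^2 + 5))/(x^2 + 5)^3
Second-derivative test at each critical point:
  f''(-6.7417) = 0.0029 > 0 → local minimum
  f''(0.7417) = -0.2429 < 0 → local maximum

Critical points: x = -sqrt(14) - 3 ≈ -6.7417 (local minimum); x = -3 + sqrt(14) ≈ 0.7417 (local maximum)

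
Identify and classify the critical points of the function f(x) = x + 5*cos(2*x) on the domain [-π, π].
f'(x) = 1 - 10*sin(2*x)

Solve f'(x) = 0 on [-π, π]:
  f'(x) = 0 ⇔ sin(2*x) = 1/10, i.e. 2*x = arcsin(1/10) + 2nπ or 2*x = π − arcsin(1/10) + 2nπ; keep the solutions lying in [-π, π].
  ⇒ x = -pi + asin(1/10)/2 ≈ -3.0915, -pi/2 - asin(1/10)/2 ≈ -1.6209, asin(1/10)/2 ≈ 0.0501, -asin(1/10)/2 + pi/2 ≈ 1.5207

f''(x) = -20*cos(2*x)
Second-derivative test at each critical point:
  f''(-3.0915) = -19.8997 < 0 → local maximum
  f''(-1.6209) = 19.8997 > 0 → local minimum
  f''(0.0501) = -19.8997 < 0 → local maximum
  f''(1.5207) = 19.8997 > 0 → local minimum

Critical points: x = -pi + asin(1/10)/2 ≈ -3.0915 (local maximum); x = -pi/2 - asin(1/10)/2 ≈ -1.6209 (local minimum); x = asin(1/10)/2 ≈ 0.0501 (local maximum); x = -asin(1/10)/2 + pi/2 ≈ 1.5207 (local minimum)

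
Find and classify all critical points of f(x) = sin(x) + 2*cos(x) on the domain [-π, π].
f'(x) = -2*sin(x) + cos(x)

Solve f'(x) = 0 on [-π, π]:
  f'(x) = 0 ⇔ cos(x) = 2*sin(x) ⇔ tan(x) = 1/2, i.e. x = arctan(1/2) + nπ; keep the solutions lying in [-π, π].
  ⇒ x = -pi + atan(1/2) ≈ -2.6779, atan(1/2) ≈ 0.4636

f''(x) = -sin(x) - 2*cos(x)
Second-derivative test at each critical point:
  f''(-2.6779) = 2.2361 > 0 → local minimum
  f''(0.4636) = -2.2361 < 0 → local maximum

Critical points: x = -pi + atan(1/2) ≈ -2.6779 (local minimum); x = atan(1/2) ≈ 0.4636 (local maximum)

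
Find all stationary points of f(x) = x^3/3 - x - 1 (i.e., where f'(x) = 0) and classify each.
f'(x) = x^2 - 1

Solve f'(x) = 0:
  Factor: x^2 - 1 = (x - 1)*(x + 1) = 0.
  ⇒ x = -1, 1

f''(x) = 2*x
Second-derivative test at each critical point:
  f''(-1) = -2 < 0 → local maximum
  f''(1) = 2 > 0 → local minimum

Critical points: x = -1 (local maximum); x = 1 (local minimum)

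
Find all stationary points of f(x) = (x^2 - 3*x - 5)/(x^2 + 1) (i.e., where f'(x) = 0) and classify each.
f'(x) = 3*(x^2 + 4*x - 1)/(x^4 + 2*x^2 + 1)

Solve f'(x) = 0:
  f'(x) = 3*(x^2 + 4*x - 1)/(x^2 + 1)^2; the denominator is positive wherever f is defined, so f'(x) = 0 ⇔ 3*x^2 + 12*x - 3 = 0.
  Factor: 3*x^2 + 12*x - 3 = 3*(x^2 + 4*x - 1); x^2 + 4*x - 1 = 0 has no rational roots; quadratic formula: x = (-4 ± √20)/2.
  ⇒ x = -sqrt(5) - 2 ≈ -4.2361, -2 + sqrt(5) ≈ 0.2361

f''(x) = 6*(-x^3 - 6*x^2 + 3*x + 2)/(x^6 + 3*x^4 + 3*x^2 + 1)
Second-derivative test at each critical point:
  f''(-4.2361) = -0.0374 < 0 → local maximum
  f''(0.2361) = 12.0374 > 0 → local minimum

Critical points: x = -sqrt(5) - 2 ≈ -4.2361 (local maximum); x = -2 + sqrt(5) ≈ 0.2361 (local minimum)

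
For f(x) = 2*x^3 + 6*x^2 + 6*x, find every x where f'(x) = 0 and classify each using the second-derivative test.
f'(x) = 6*x^2 + 12*x + 6

Solve f'(x) = 0:
  Factor: 6*x^2 + 12*x + 6 = 6*(x + 1)^2 = 0.
  ⇒ x = -1

f''(x) = 12*x + 12
Second-derivative test at each critical point:
  f''(-1) = 0, so the second-derivative test is inconclusive; use the first-derivative test: f'(-5/4) = 0.3750, f'(-3/4) = 0.3750 — f' is positive on both sides (no sign change) → neither a local maximum nor a local minimum

Critical points: x = -1 (neither)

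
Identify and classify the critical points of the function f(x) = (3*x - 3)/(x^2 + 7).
f'(x) = 3*(x^2 - 2*x*(x - 1) + 7)/(x^2 + 7)^2

Solve f'(x) = 0:
  f'(x) = -3*(x^2 - 2*x - 7)/(x^2 + 7)^2; the denominator is positive wherever f is defined, so f'(x) = 0 ⇔ -3*x^2 + 6*x + 21 = 0.
  Factor: -3*x^2 + 6*x + 21 = -3*(x^2 - 2*x - 7); x^2 - 2*x - 7 = 0 has no rational roots; quadratic formula: x = (2 ± √32)/2.
  ⇒ x = 1 - 2*sqrt(2) ≈ -1.8284, 1 + 2*sqrt(2) ≈ 3.8284

f''(x) = 6*(4*x^2*(x - 1) + (1 - 3*x)*(x^2 + 7))/(x^2 + 7)^3
Second-derivative test at each critical point:
  f''(-1.8284) = 0.1586 > 0 → local minimum
  f''(3.8284) = -0.0362 < 0 → local maximum

Critical points: x = 1 - 2*sqrt(2) ≈ -1.8284 (local minimum); x = 1 + 2*sqrt(2) ≈ 3.8284 (local maximum)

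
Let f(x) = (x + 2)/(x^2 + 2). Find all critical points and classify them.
f'(x) = (x^2 - 2*x*(x + 2) + 2)/(x^2 + 2)^2

Solve f'(x) = 0:
  f'(x) = -(x^2 + 4*x - 2)/(x^2 + 2)^2; the denominator is positive wherever f is defined, so f'(x) = 0 ⇔ -x^2 - 4*x + 2 = 0.
  x^2 + 4*x - 2 = 0 has no rational roots; quadratic formula: x = (-4 ± √24)/2.
  ⇒ x = -sqrt(6) - 2 ≈ -4.4495, -2 + sqrt(6) ≈ 0.4495

f''(x) = 2*(4*x^2*(x + 2) - (3*x + 2)*(x^2 + 2))/(x^2 + 2)^3
Second-derivative test at each critical point:
  f''(-4.4495) = 0.0103 > 0 → local minimum
  f''(0.4495) = -1.0103 < 0 → local maximum

Critical points: x = -sqrt(6) - 2 ≈ -4.4495 (local minimum); x = -2 + sqrt(6) ≈ 0.4495 (local maximum)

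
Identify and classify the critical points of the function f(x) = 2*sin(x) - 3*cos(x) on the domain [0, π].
f'(x) = 3*sin(x) + 2*cos(x)

Solve f'(x) = 0 on [0, π]:
  f'(x) = 0 ⇔ 2*cos(x) = -3*sin(x) ⇔ tan(x) = -2/3, i.e. x = arctan(-2/3) + nπ; keep the solutions lying in [0, π].
  ⇒ x = pi - atan(2/3) ≈ 2.5536

f''(x) = -2*sin(x) + 3*cos(x)
Second-derivative test at each critical point:
  f''(2.5536) = -3.6056 < 0 → local maximum

Critical points: x = pi - atan(2/3) ≈ 2.5536 (local maximum)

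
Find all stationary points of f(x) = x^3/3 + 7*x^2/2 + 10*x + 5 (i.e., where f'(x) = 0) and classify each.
f'(x) = x^2 + 7*x + 10

Solve f'(x) = 0:
  Factor: x^2 + 7*x + 10 = (x + 2)*(x + 5) = 0.
  ⇒ x = -5, -2

f''(x) = 2*x + 7
Second-derivative test at each critical point:
  f''(-5) = -3 < 0 → local maximum
  f''(-2) = 3 > 0 → local minimum

Critical points: x = -5 (local maximum); x = -2 (local minimum)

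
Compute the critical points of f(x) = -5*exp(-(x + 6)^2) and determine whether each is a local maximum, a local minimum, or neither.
f'(x) = 10*(x + 6)*exp(-(x + 6)^2)

Solve f'(x) = 0:
  f'(x) = (10*x + 60)·exp(-(x + 6)^2) and exp(-(x + 6)^2) > 0 for every x, so f'(x) = 0 ⇔ 10*x + 60 = 0.
  Factor: 10*x + 60 = 10*(x + 6) = 0.
  ⇒ x = -6

f''(x) = 10*(1 - 2*(x + 6)^2)*exp(-(x + 6)^2)
Second-derivative test at each critical point:
  f''(-6) = 10 > 0 → local minimum

Critical points: x = -6 (local minimum)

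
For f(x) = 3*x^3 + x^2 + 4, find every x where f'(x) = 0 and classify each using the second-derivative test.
f'(x) = x*(9*x + 2)

Solve f'(x) = 0:
  Factor: 9*x^2 + 2*x = x*(9*x + 2) = 0.
  ⇒ x = -2/9, 0

f''(x) = 18*x + 2
Second-derivative test at each critical point:
  f''(-2/9) = -2 < 0 → local maximum
  f''(0) = 2 > 0 → local minimum

Critical points: x = -2/9 (local maximum); x = 0 (local minimum)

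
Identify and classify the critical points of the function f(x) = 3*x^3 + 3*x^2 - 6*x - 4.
f'(x) = 9*x^2 + 6*x - 6

Solve f'(x) = 0:
  Factor: 9*x^2 + 6*x - 6 = 3*(3*x^2 + 2*x - 2); 3*x^2 + 2*x - 2 = 0 has no rational roots; quadratic formula: x = (-2 ± √28)/6.
  ⇒ x = -sqrt(7)/3 - 1/3 ≈ -1.2153, -1/3 + sqrt(7)/3 ≈ 0.5486

f''(x) = 18*x + 6
Second-derivative test at each critical point:
  f''(-1.2153) = -15.8745 < 0 → local maximum
  f''(0.5486) = 15.8745 > 0 → local minimum

Critical points: x = -sqrt(7)/3 - 1/3 ≈ -1.2153 (local maximum); x = -1/3 + sqrt(7)/3 ≈ 0.5486 (local minimum)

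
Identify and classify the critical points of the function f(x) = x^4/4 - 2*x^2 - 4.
f'(x) = x*(x^2 - 4)

Solve f'(x) = 0:
  Factor: x^3 - 4*x = x*(x - 2)*(x + 2) = 0.
  ⇒ x = -2, 0, 2

f''(x) = 3*x^2 - 4
Second-derivative test at each critical point:
  f''(-2) = 8 > 0 → local minimum
  f''(0) = -4 < 0 → local maximum
  f''(2) = 8 > 0 → local minimum

Critical points: x = -2 (local minimum); x = 0 (local maximum); x = 2 (local minimum)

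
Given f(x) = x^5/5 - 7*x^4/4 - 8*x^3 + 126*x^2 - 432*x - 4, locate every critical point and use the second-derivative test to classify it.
f'(x) = x^4 - 7*x^3 - 24*x^2 + 252*x - 432

Solve f'(x) = 0:
  Factor: x^4 - 7*x^3 - 24*x^2 + 252*x - 432 = (x - 6)*(x - 4)*(x - 3)*(x + 6) = 0.
  ⇒ x = -6, 3, 4, 6

f''(x) = 4*x^3 - 21*x^2 - 48*x + 252
Second-derivative test at each critical point:
  f''(-6) = -1080 < 0 → local maximum
  f''(3) = 27 > 0 → local minimum
  f''(4) = -20 < 0 → local maximum
  f''(6) = 72 > 0 → local minimum

Critical points: x = -6 (local maximum); x = 3 (local minimum); x = 4 (local maximum); x = 6 (local minimum)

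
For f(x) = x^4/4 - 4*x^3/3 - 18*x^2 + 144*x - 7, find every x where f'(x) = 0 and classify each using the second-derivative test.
f'(x) = x^3 - 4*x^2 - 36*x + 144

Solve f'(x) = 0:
  Factor: x^3 - 4*x^2 - 36*x + 144 = (x - 6)*(x - 4)*(x + 6) = 0.
  ⇒ x = -6, 4, 6

f''(x) = 3*x^2 - 8*x - 36
Second-derivative test at each critical point:
  f''(-6) = 120 > 0 → local minimum
  f''(4) = -20 < 0 → local maximum
  f''(6) = 24 > 0 → local minimum

Critical points: x = -6 (local minimum); x = 4 (local maximum); x = 6 (local minimum)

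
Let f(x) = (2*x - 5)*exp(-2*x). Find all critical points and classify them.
f'(x) = 4*(3 - x)*exp(-2*x)

Solve f'(x) = 0:
  f'(x) = (12 - 4*x)·exp(-2*x) and exp(-2*x) > 0 for every x, so f'(x) = 0 ⇔ 12 - 4*x = 0.
  Factor: 12 - 4*x = -4*(x - 3) = 0.
  ⇒ x = 3

f''(x) = 4*(2*x - 7)*exp(-2*x)
Second-derivative test at each critical point:
  f''(3) = -0.0099 < 0 → local maximum

Critical points: x = 3 (local maximum)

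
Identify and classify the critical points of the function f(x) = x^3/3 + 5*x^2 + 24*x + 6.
f'(x) = x^2 + 10*x + 24

Solve f'(x) = 0:
  Factor: x^2 + 10*x + 24 = (x + 4)*(x + 6) = 0.
  ⇒ x = -6, -4

f''(x) = 2*x + 10
Second-derivative test at each critical point:
  f''(-6) = -2 < 0 → local maximum
  f''(-4) = 2 > 0 → local minimum

Critical points: x = -6 (local maximum); x = -4 (local minimum)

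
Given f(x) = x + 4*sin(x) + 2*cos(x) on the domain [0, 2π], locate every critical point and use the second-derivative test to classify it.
f'(x) = -2*sin(x) + 4*cos(x) + 1

Solve f'(x) = 0 on [0, 2π]:
  f'(x) = 0 ⇔ -2*sin(x) + 4*cos(x) = -1. Write the left side as R·cos(x + φ) with R = √(4² + 2²) = 2*sqrt(5), cos φ = 2*sqrt(5)/5, sin φ = sqrt(5)/5; then cos(x + φ) = -sqrt(5)/10. Solve for x and keep the solutions lying in [0, 2π].
  ⇒ x = atan((1 + 2*sqrt(19))/(-2 + sqrt(19))) ≈ 1.3327, atan((1 - 2*sqrt(19))/(-sqrt(19) - 2)) + pi ≈ 4.0232

f''(x) = -4*sin(x) - 2*cos(x)
Second-derivative test at each critical point:
  f''(1.3327) = -4.3589 < 0 → local maximum
  f''(4.0232) = 4.3589 > 0 → local minimum

Critical points: x = atan((1 + 2*sqrt(19))/(-2 + sqrt(19))) ≈ 1.3327 (local maximum); x = atan((1 - 2*sqrt(19))/(-sqrt(19) - 2)) + pi ≈ 4.0232 (local minimum)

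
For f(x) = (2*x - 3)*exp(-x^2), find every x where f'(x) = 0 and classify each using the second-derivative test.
f'(x) = 2*(-x*(2*x - 3) + 1)*exp(-x^2)

Solve f'(x) = 0:
  f'(x) = (-4*x^2 + 6*x + 2)·exp(-x^2) and exp(-x^2) > 0 for every x, so f'(x) = 0 ⇔ -4*x^2 + 6*x + 2 = 0.
  Factor: -4*x^2 + 6*x + 2 = -2*(2*x^2 - 3*x - 1); 2*x^2 - 3*x - 1 = 0 has no rational roots; quadratic formula: x = (3 ± √17)/4.
  ⇒ x = 3/4 - sqrt(17)/4 ≈ -0.2808, 3/4 + sqrt(17)/4 ≈ 1.7808

f''(x) = 2*(2*x^2*(2*x - 3) - 6*x + 3)*exp(-x^2)
Second-derivative test at each critical point:
  f''(-0.2808) = 7.6211 > 0 → local minimum
  f''(1.7808) = -0.3460 < 0 → local maximum

Critical points: x = 3/4 - sqrt(17)/4 ≈ -0.2808 (local minimum); x = 3/4 + sqrt(17)/4 ≈ 1.7808 (local maximum)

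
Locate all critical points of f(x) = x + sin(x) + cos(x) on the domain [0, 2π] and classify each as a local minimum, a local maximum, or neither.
f'(x) = -sin(x) + cos(x) + 1

Solve f'(x) = 0 on [0, 2π]:
  f'(x) = 0 ⇔ -sin(x) + cos(x) = -1. Write the left side as R·cos(x + φ) with R = √(1² + 1²) = sqrt(2), cos φ = sqrt(2)/2, sin φ = sqrt(2)/2; then cos(x + φ) = -sqrt(2)/2. Solve for x and keep the solutions lying in [0, 2π].
  ⇒ x = pi/2 ≈ 1.5708, pi ≈ 3.1416

f''(x) = -sin(x) - cos(x)
Second-derivative test at each critical point:
  f''(1.5708) = -1 < 0 → local maximum
  f''(3.1416) = 1 > 0 → local minimum

Critical points: x = pi/2 ≈ 1.5708 (local maximum); x = pi ≈ 3.1416 (local minimum)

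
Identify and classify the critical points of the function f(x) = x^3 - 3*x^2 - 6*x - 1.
f'(x) = 3*x^2 - 6*x - 6

Solve f'(x) = 0:
  Factor: 3*x^2 - 6*x - 6 = 3*(x^2 - 2*x - 2); x^2 - 2*x - 2 = 0 has no rational roots; quadratic formula: x = (2 ± √12)/2.
  ⇒ x = 1 - sqrt(3) ≈ -0.7321, 1 + sqrt(3) ≈ 2.7321

f''(x) = 6*x - 6
Second-derivative test at each critical point:
  f''(-0.7321) = -10.3923 < 0 → local maximum
  f''(2.7321) = 10.3923 > 0 → local minimum

Critical points: x = 1 - sqrt(3) ≈ -0.7321 (local maximum); x = 1 + sqrt(3) ≈ 2.7321 (local minimum)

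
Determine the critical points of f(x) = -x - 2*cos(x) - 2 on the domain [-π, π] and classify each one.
f'(x) = 2*sin(x) - 1

Solve f'(x) = 0 on [-π, π]:
  f'(x) = 0 ⇔ sin(x) = 1/2, i.e. x = arcsin(1/2) + 2nπ or x = π − arcsin(1/2) + 2nπ; keep the solutions lying in [-π, π].
  ⇒ x = pi/6 ≈ 0.5236, 5*pi/6 ≈ 2.6180

f''(x) = 2*cos(x)
Second-derivative test at each critical point:
  f''(0.5236) = 1.7321 > 0 → local minimum
  f''(2.6180) = -1.7321 < 0 → local maximum

Critical points: x = pi/6 ≈ 0.5236 (local minimum); x = 5*pi/6 ≈ 2.6180 (local maximum)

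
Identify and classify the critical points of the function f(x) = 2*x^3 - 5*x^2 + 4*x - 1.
f'(x) = 6*x^2 - 10*x + 4

Solve f'(x) = 0:
  Factor: 6*x^2 - 10*x + 4 = 2*(x - 1)*(3*x - 2) = 0.
  ⇒ x = 2/3, 1

f''(x) = 12*x - 10
Second-derivative test at each critical point:
  f''(2/3) = -2 < 0 → local maximum
  f''(1) = 2 > 0 → local minimum

Critical points: x = 2/3 (local maximum); x = 1 (local minimum)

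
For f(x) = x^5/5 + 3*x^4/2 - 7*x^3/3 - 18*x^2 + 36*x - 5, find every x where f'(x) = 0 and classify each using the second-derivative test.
f'(x) = x^4 + 6*x^3 - 7*x^2 - 36*x + 36

Solve f'(x) = 0:
  Factor: x^4 + 6*x^3 - 7*x^2 - 36*x + 36 = (x - 2)*(x - 1)*(x + 3)*(x + 6) = 0.
  ⇒ x = -6, -3, 1, 2

f''(x) = 4*x^3 + 18*x^2 - 14*x - 36
Second-derivative test at each critical point:
  f''(-6) = -168 < 0 → local maximum
  f''(-3) = 60 > 0 → local minimum
  f''(1) = -28 < 0 → local maximum
  f''(2) = 40 > 0 → local minimum

Critical points: x = -6 (local maximum); x = -3 (local minimum); x = 1 (local maximum); x = 2 (local minimum)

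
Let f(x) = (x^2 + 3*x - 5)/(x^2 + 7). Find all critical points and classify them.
f'(x) = 3*(-x^2 + 8*x + 7)/(x^4 + 14*x^2 + 49)

Solve f'(x) = 0:
  f'(x) = -3*(x^2 - 8*x - 7)/(x^2 + 7)^2; the denominator is positive wherever f is defined, so f'(x) = 0 ⇔ -3*x^2 + 24*x + 21 = 0.
  Factor: -3*x^2 + 24*x + 21 = -3*(x^2 - 8*x - 7); x^2 - 8*x - 7 = 0 has no rational roots; quadratic formula: x = (8 ± √92)/2.
  ⇒ x = 4 - sqrt(23) ≈ -0.7958, 4 + sqrt(23) ≈ 8.7958

f''(x) = 6*(x^3 - 12*x^2 - 21*x + 28)/(x^6 + 21*x^4 + 147*x^2 + 343)
Second-derivative test at each critical point:
  f''(-0.7958) = 0.4938 > 0 → local minimum
  f''(8.7958) = -0.0040 < 0 → local maximum

Critical points: x = 4 - sqrt(23) ≈ -0.7958 (local minimum); x = 4 + sqrt(23) ≈ 8.7958 (local maximum)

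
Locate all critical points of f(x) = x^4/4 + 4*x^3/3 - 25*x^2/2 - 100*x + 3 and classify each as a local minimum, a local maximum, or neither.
f'(x) = x^3 + 4*x^2 - 25*x - 100

Solve f'(x) = 0:
  Factor: x^3 + 4*x^2 - 25*x - 100 = (x - 5)*(x + 4)*(x + 5) = 0.
  ⇒ x = -5, -4, 5

f''(x) = 3*x^2 + 8*x - 25
Second-derivative test at each critical point:
  f''(-5) = 10 > 0 → local minimum
  f''(-4) = -9 < 0 → local maximum
  f''(5) = 90 > 0 → local minimum

Critical points: x = -5 (local minimum); x = -4 (local maximum); x = 5 (local minimum)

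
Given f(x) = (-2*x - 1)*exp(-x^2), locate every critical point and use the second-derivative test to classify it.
f'(x) = 2*(x*(2*x + 1) - 1)*exp(-x^2)

Solve f'(x) = 0:
  f'(x) = (4*x^2 + 2*x - 2)·exp(-x^2) and exp(-x^2) > 0 for every x, so f'(x) = 0 ⇔ 4*x^2 + 2*x - 2 = 0.
  Factor: 4*x^2 + 2*x - 2 = 2*(x + 1)*(2*x - 1) = 0.
  ⇒ x = -1, 1/2

f''(x) = 2*(-4*x^3 - 2*x^2 + 6*x + 1)*exp(-x^2)
Second-derivative test at each critical point:
  f''(-1) = -2.2073 < 0 → local maximum
  f''(1/2) = 4.6728 > 0 → local minimum

Critical points: x = -1 (local maximum); x = 1/2 (local minimum)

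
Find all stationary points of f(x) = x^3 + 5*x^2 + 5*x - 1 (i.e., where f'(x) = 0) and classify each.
f'(x) = 3*x^2 + 10*x + 5

Solve f'(x) = 0:
  3*x^2 + 10*x + 5 = 0 has no rational roots; quadratic formula: x = (-10 ± √40)/6.
  ⇒ x = -5/3 - sqrt(10)/3 ≈ -2.7208, -5/3 + sqrt(10)/3 ≈ -0.6126

f''(x) = 6*x + 10
Second-derivative test at each critical point:
  f''(-2.7208) = -6.3246 < 0 → local maximum
  f''(-0.6126) = 6.3246 > 0 → local minimum

Critical points: x = -5/3 - sqrt(10)/3 ≈ -2.7208 (local maximum); x = -5/3 + sqrt(10)/3 ≈ -0.6126 (local minimum)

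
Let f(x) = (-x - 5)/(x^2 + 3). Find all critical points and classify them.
f'(x) = (-x^2 + 2*x*(x + 5) - 3)/(x^2 + 3)^2

Solve f'(x) = 0:
  f'(x) = (x^2 + 10*x - 3)/(x^2 + 3)^2; the denominator is positive wherever f is defined, so f'(x) = 0 ⇔ x^2 + 10*x - 3 = 0.
  x^2 + 10*x - 3 = 0 has no rational roots; quadratic formula: x = (-10 ± √112)/2.
  ⇒ x = -2*sqrt(7) - 5 ≈ -10.2915, -5 + 2*sqrt(7) ≈ 0.2915

f''(x) = 2*(-4*x^2*(x + 5) + (3*x + 5)*(x^2 + 3))/(x^2 + 3)^3
Second-derivative test at each critical point:
  f''(-10.2915) = -0.0009 < 0 → local maximum
  f''(0.2915) = 1.1120 > 0 → local minimum

Critical points: x = -2*sqrt(7) - 5 ≈ -10.2915 (local maximum); x = -5 + 2*sqrt(7) ≈ 0.2915 (local minimum)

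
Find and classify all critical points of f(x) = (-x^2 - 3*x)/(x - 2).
f'(x) = (-x^2 + 4*x + 6)/(x^2 - 4*x + 4)

Solve f'(x) = 0:
  f'(x) = -(x^2 - 4*x - 6)/(x - 2)^2; the denominator is positive wherever f is defined, so f'(x) = 0 ⇔ -x^2 + 4*x + 6 = 0.
  x^2 - 4*x - 6 = 0 has no rational roots; quadratic formula: x = (4 ± √40)/2.
  ⇒ x = 2 - sqrt(10) ≈ -1.1623, 2 + sqrt(10) ≈ 5.1623

f''(x) = -20/(x^3 - 6*x^2 + 12*x - 8)
Second-derivative test at each critical point:
  f''(-1.1623) = 0.6325 > 0 → local minimum
  f''(5.1623) = -0.6325 < 0 → local maximum

Critical points: x = 2 - sqrt(10) ≈ -1.1623 (local minimum); x = 2 + sqrt(10) ≈ 5.1623 (local maximum)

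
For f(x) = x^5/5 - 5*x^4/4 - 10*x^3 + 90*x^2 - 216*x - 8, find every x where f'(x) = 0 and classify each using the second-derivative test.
f'(x) = x^4 - 5*x^3 - 30*x^2 + 180*x - 216

Solve f'(x) = 0:
  Factor: x^4 - 5*x^3 - 30*x^2 + 180*x - 216 = (x - 6)*(x - 3)*(x - 2)*(x + 6) = 0.
  ⇒ x = -6, 2, 3, 6

f''(x) = 4*x^3 - 15*x^2 - 60*x + 180
Second-derivative test at each critical point:
  f''(-6) = -864 < 0 → local maximum
  f''(2) = 32 > 0 → local minimum
  f''(3) = -27 < 0 → local maximum
  f''(6) = 144 > 0 → local minimum

Critical points: x = -6 (local maximum); x = 2 (local minimum); x = 3 (local maximum); x = 6 (local minimum)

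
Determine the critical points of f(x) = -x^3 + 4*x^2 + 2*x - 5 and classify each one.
f'(x) = -3*x^2 + 8*x + 2

Solve f'(x) = 0:
  3*x^2 - 8*x - 2 = 0 has no rational roots; quadratic formula: x = (8 ± √88)/6.
  ⇒ x = 4/3 - sqrt(22)/3 ≈ -0.2301, 4/3 + sqrt(22)/3 ≈ 2.8968

f''(x) = 8 - 6*x
Second-derivative test at each critical point:
  f''(-0.2301) = 9.3808 > 0 → local minimum
  f''(2.8968) = -9.3808 < 0 → local maximum

Critical points: x = 4/3 - sqrt(22)/3 ≈ -0.2301 (local minimum); x = 4/3 + sqrt(22)/3 ≈ 2.8968 (local maximum)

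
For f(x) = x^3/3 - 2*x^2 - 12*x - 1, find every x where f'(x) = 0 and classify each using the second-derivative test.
f'(x) = x^2 - 4*x - 12

Solve f'(x) = 0:
  Factor: x^2 - 4*x - 12 = (x - 6)*(x + 2) = 0.
  ⇒ x = -2, 6

f''(x) = 2*x - 4
Second-derivative test at each critical point:
  f''(-2) = -8 < 0 → local maximum
  f''(6) = 8 > 0 → local minimum

Critical points: x = -2 (local maximum); x = 6 (local minimum)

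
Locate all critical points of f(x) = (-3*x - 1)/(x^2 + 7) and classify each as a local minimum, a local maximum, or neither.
f'(x) = (3*x^2 + 2*x - 21)/(x^4 + 14*x^2 + 49)

Solve f'(x) = 0:
  f'(x) = (x + 3)*(3*x - 7)/(x^2 + 7)^2; the denominator is positive wherever f is defined, so f'(x) = 0 ⇔ 3*x^2 + 2*x - 21 = 0.
  Factor: 3*x^2 + 2*x - 21 = (x + 3)*(3*x - 7) = 0.
  ⇒ x = -3, 7/3

f''(x) = 2*(-4*x^2*(3*x + 1) + (9*x + 1)*(x^2 + 7))/(x^2 + 7)^3
Second-derivative test at each critical point:
  f''(-3) = -1/16 < 0 → local maximum
  f''(7/3) = 81/784 > 0 → local minimum

Critical points: x = -3 (local maximum); x = 7/3 (local minimum)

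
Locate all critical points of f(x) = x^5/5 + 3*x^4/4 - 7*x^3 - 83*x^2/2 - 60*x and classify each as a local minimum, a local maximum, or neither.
f'(x) = x^4 + 3*x^3 - 21*x^2 - 83*x - 60

Solve f'(x) = 0:
  Factor: x^4 + 3*x^3 - 21*x^2 - 83*x - 60 = (x - 5)*(x + 1)*(x + 3)*(x + 4) = 0.
  ⇒ x = -4, -3, -1, 5

f''(x) = 4*x^3 + 9*x^2 - 42*x - 83
Second-derivative test at each critical point:
  f''(-4) = -27 < 0 → local maximum
  f''(-3) = 16 > 0 → local minimum
  f''(-1) = -36 < 0 → local maximum
  f''(5) = 432 > 0 → local minimum

Critical points: x = -4 (local maximum); x = -3 (local minimum); x = -1 (local maximum); x = 5 (local minimum)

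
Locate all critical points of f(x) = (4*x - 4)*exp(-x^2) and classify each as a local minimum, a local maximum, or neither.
f'(x) = 4*(-2*x*(x - 1) + 1)*exp(-x^2)

Solve f'(x) = 0:
  f'(x) = (-8*x^2 + 8*x + 4)·exp(-x^2) and exp(-x^2) > 0 for every x, so f'(x) = 0 ⇔ -8*x^2 + 8*x + 4 = 0.
  Factor: -8*x^2 + 8*x + 4 = -4*(2*x^2 - 2*x - 1); 2*x^2 - 2*x - 1 = 0 has no rational roots; quadratic formula: x = (2 ± √12)/4.
  ⇒ x = 1/2 - sqrt(3)/2 ≈ -0.3660, 1/2 + sqrt(3)/2 ≈ 1.3660

f''(x) = 8*(2*x^2*(x - 1) - 3*x + 1)*exp(-x^2)
Second-derivative test at each critical point:
  f''(-0.3660) = 12.1190 > 0 → local minimum
  f''(1.3660) = -2.1441 < 0 → local maximum

Critical points: x = 1/2 - sqrt(3)/2 ≈ -0.3660 (local minimum); x = 1/2 + sqrt(3)/2 ≈ 1.3660 (local maximum)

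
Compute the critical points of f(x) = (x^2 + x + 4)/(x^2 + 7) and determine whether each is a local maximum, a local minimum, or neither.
f'(x) = (-x^2 + 6*x + 7)/(x^4 + 14*x^2 + 49)

Solve f'(x) = 0:
  f'(x) = -(x - 7)*(x + 1)/(x^2 + 7)^2; the denominator is positive wherever f is defined, so f'(x) = 0 ⇔ -x^2 + 6*x + 7 = 0.
  Factor: -x^2 + 6*x + 7 = -(x - 7)*(x + 1) = 0.
  ⇒ x = -1, 7

f''(x) = 2*(x^3 - 9*x^2 - 21*x + 21)/(x^6 + 21*x^4 + 147*x^2 + 343)
Second-derivative test at each critical point:
  f''(-1) = 1/8 > 0 → local minimum
  f''(7) = -1/392 < 0 → local maximum

Critical points: x = -1 (local minimum); x = 7 (local maximum)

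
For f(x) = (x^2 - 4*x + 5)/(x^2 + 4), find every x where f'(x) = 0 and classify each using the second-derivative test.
f'(x) = 2*(2*x^2 - x - 8)/(x^4 + 8*x^2 + 16)

Solve f'(x) = 0:
  f'(x) = 2*(2*x^2 - x - 8)/(x^2 + 4)^2; the denominator is positive wherever f is defined, so f'(x) = 0 ⇔ 4*x^2 - 2*x - 16 = 0.
  Factor: 4*x^2 - 2*x - 16 = 2*(2*x^2 - x - 8); 2*x^2 - x - 8 = 0 has no rational roots; quadratic formula: x = (1 ± √65)/4.
  ⇒ x = 1/4 - sqrt(65)/4 ≈ -1.7656, 1/4 + sqrt(65)/4 ≈ 2.2656

f''(x) = 2*(-4*x^3 + 3*x^2 + 48*x - 4)/(x^6 + 12*x^4 + 48*x^2 + 64)
Second-derivative test at each critical point:
  f''(-1.7656) = -0.3183 < 0 → local maximum
  f''(2.2656) = 0.1933 > 0 → local minimum

Critical points: x = 1/4 - sqrt(65)/4 ≈ -1.7656 (local maximum); x = 1/4 + sqrt(65)/4 ≈ 2.2656 (local minimum)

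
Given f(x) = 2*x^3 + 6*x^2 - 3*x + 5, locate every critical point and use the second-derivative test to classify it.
f'(x) = 6*x^2 + 12*x - 3

Solve f'(x) = 0:
  Factor: 6*x^2 + 12*x - 3 = 3*(2*x^2 + 4*x - 1); 2*x^2 + 4*x - 1 = 0 has no rational roots; quadratic formula: x = (-4 ± √24)/4.
  ⇒ x = -sqrt(6)/2 - 1 ≈ -2.2247, -1 + sqrt(6)/2 ≈ 0.2247

f''(x) = 12*x + 12
Second-derivative test at each critical point:
  f''(-2.2247) = -14.6969 < 0 → local maximum
  f''(0.2247) = 14.6969 > 0 → local minimum

Critical points: x = -sqrt(6)/2 - 1 ≈ -2.2247 (local maximum); x = -1 + sqrt(6)/2 ≈ 0.2247 (local minimum)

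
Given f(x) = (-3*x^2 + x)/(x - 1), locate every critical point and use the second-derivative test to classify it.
f'(x) = (-3*x^2 + 6*x - 1)/(x^2 - 2*x + 1)

Solve f'(x) = 0:
  f'(x) = -(3*x^2 - 6*x + 1)/(x - 1)^2; the denominator is positive wherever f is defined, so f'(x) = 0 ⇔ -3*x^2 + 6*x - 1 = 0.
  3*x^2 - 6*x + 1 = 0 has no rational roots; quadratic formula: x = (6 ± √24)/6.
  ⇒ x = 1 - sqrt(6)/3 ≈ 0.1835, sqrt(6)/3 + 1 ≈ 1.8165

f''(x) = -4/(x^3 - 3*x^2 + 3*x - 1)
Second-derivative test at each critical point:
  f''(0.1835) = 7.3485 > 0 → local minimum
  f''(1.8165) = -7.3485 < 0 → local maximum

Critical points: x = 1 - sqrt(6)/3 ≈ 0.1835 (local minimum); x = sqrt(6)/3 + 1 ≈ 1.8165 (local maximum)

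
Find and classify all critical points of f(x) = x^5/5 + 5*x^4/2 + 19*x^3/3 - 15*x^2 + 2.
f'(x) = x*(x^3 + 10*x^2 + 19*x - 30)

Solve f'(x) = 0:
  Factor: x^4 + 10*x^3 + 19*x^2 - 30*x = x*(x - 1)*(x + 5)*(x + 6) = 0.
  ⇒ x = -6, -5, 0, 1

f''(x) = 4*x^3 + 30*x^2 + 38*x - 30
Second-derivative test at each critical point:
  f''(-6) = -42 < 0 → local maximum
  f''(-5) = 30 > 0 → local minimum
  f''(0) = -30 < 0 → local maximum
  f''(1) = 42 > 0 → local minimum

Critical points: x = -6 (local maximum); x = -5 (local minimum); x = 0 (local maximum); x = 1 (local minimum)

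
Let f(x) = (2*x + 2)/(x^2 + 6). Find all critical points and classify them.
f'(x) = 2*(x^2 - 2*x*(x + 1) + 6)/(x^2 + 6)^2

Solve f'(x) = 0:
  f'(x) = -2*(x^2 + 2*x - 6)/(x^2 + 6)^2; the denominator is positive wherever f is defined, so f'(x) = 0 ⇔ -2*x^2 - 4*x + 12 = 0.
  Factor: -2*x^2 - 4*x + 12 = -2*(x^2 + 2*x - 6); x^2 + 2*x - 6 = 0 has no rational roots; quadratic formula: x = (-2 ± √28)/2.
  ⇒ x = -sqrt(7) - 1 ≈ -3.6458, -1 + sqrt(7) ≈ 1.6458

f''(x) = 4*(4*x^2*(x + 1) - (3*x + 1)*(x^2 + 6))/(x^2 + 6)^3
Second-derivative test at each critical point:
  f''(-3.6458) = 0.0284 > 0 → local minimum
  f''(1.6458) = -0.1395 < 0 → local maximum

Critical points: x = -sqrt(7) - 1 ≈ -3.6458 (local minimum); x = -1 + sqrt(7) ≈ 1.6458 (local maximum)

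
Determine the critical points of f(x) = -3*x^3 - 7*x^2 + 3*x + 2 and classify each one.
f'(x) = -9*x^2 - 14*x + 3

Solve f'(x) = 0:
  9*x^2 + 14*x - 3 = 0 has no rational roots; quadratic formula: x = (-14 ± √304)/18.
  ⇒ x = -2*sqrt(19)/9 - 7/9 ≈ -1.7464, -7/9 + 2*sqrt(19)/9 ≈ 0.1909

f''(x) = -18*x - 14
Second-derivative test at each critical point:
  f''(-1.7464) = 17.4356 > 0 → local minimum
  f''(0.1909) = -17.4356 < 0 → local maximum

Critical points: x = -2*sqrt(19)/9 - 7/9 ≈ -1.7464 (local minimum); x = -7/9 + 2*sqrt(19)/9 ≈ 0.1909 (local maximum)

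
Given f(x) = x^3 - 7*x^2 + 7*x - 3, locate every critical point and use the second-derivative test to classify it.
f'(x) = 3*x^2 - 14*x + 7

Solve f'(x) = 0:
  3*x^2 - 14*x + 7 = 0 has no rational roots; quadratic formula: x = (14 ± √112)/6.
  ⇒ x = 7/3 - 2*sqrt(7)/3 ≈ 0.5695, 2*sqrt(7)/3 + 7/3 ≈ 4.0972

f''(x) = 6*x - 14
Second-derivative test at each critical point:
  f''(0.5695) = -10.5830 < 0 → local maximum
  f''(4.0972) = 10.5830 > 0 → local minimum

Critical points: x = 7/3 - 2*sqrt(7)/3 ≈ 0.5695 (local maximum); x = 2*sqrt(7)/3 + 7/3 ≈ 4.0972 (local minimum)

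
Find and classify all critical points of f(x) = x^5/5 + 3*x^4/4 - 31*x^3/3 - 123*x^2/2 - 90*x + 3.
f'(x) = x^4 + 3*x^3 - 31*x^2 - 123*x - 90

Solve f'(x) = 0:
  Factor: x^4 + 3*x^3 - 31*x^2 - 123*x - 90 = (x - 6)*(x + 1)*(x + 3)*(x + 5) = 0.
  ⇒ x = -5, -3, -1, 6

f''(x) = 4*x^3 + 9*x^2 - 62*x - 123
Second-derivative test at each critical point:
  f''(-5) = -88 < 0 → local maximum
  f''(-3) = 36 > 0 → local minimum
  f''(-1) = -56 < 0 → local maximum
  f''(6) = 693 > 0 → local minimum

Critical points: x = -5 (local maximum); x = -3 (local minimum); x = -1 (local maximum); x = 6 (local minimum)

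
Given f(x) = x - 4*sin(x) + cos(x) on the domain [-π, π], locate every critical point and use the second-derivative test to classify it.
f'(x) = -sin(x) - 4*cos(x) + 1

Solve f'(x) = 0 on [-π, π]:
  f'(x) = 0 ⇔ -sin(x) - 4*cos(x) = -1. Write the left side as R·cos(x + φ) with R = √((-4)² + 1²) = sqrt(17), cos φ = -4*sqrt(17)/17, sin φ = sqrt(17)/17; then cos(x + φ) = -sqrt(17)/17. Solve for x and keep the solutions lying in [-π, π].
  ⇒ x = -atan(15/8) ≈ -1.0808, pi/2 ≈ 1.5708

f''(x) = 4*sin(x) - cos(x)
Second-derivative test at each critical point:
  f''(-1.0808) = -4 < 0 → local maximum
  f''(1.5708) = 4 > 0 → local minimum

Critical points: x = -atan(15/8) ≈ -1.0808 (local maximum); x = pi/2 ≈ 1.5708 (local minimum)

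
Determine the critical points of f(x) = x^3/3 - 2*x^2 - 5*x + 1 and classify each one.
f'(x) = x^2 - 4*x - 5

Solve f'(x) = 0:
  Factor: x^2 - 4*x - 5 = (x - 5)*(x + 1) = 0.
  ⇒ x = -1, 5

f''(x) = 2*x - 4
Second-derivative test at each critical point:
  f''(-1) = -6 < 0 → local maximum
  f''(5) = 6 > 0 → local minimum

Critical points: x = -1 (local maximum); x = 5 (local minimum)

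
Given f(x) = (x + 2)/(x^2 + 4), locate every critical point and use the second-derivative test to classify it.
f'(x) = (x^2 - 2*x*(x + 2) + 4)/(x^2 + 4)^2

Solve f'(x) = 0:
  f'(x) = -(x^2 + 4*x - 4)/(x^2 + 4)^2; the denominator is positive wherever f is defined, so f'(x) = 0 ⇔ -x^2 - 4*x + 4 = 0.
  x^2 + 4*x - 4 = 0 has no rational roots; quadratic formula: x = (-4 ± √32)/2.
  ⇒ x = -2*sqrt(2) - 2 ≈ -4.8284, -2 + 2*sqrt(2) ≈ 0.8284

f''(x) = 2*(4*x^2*(x + 2) - (3*x + 2)*(x^2 + 4))/(x^2 + 4)^3
Second-derivative test at each critical point:
  f''(-4.8284) = 0.0076 > 0 → local minimum
  f''(0.8284) = -0.2576 < 0 → local maximum

Critical points: x = -2*sqrt(2) - 2 ≈ -4.8284 (local minimum); x = -2 + 2*sqrt(2) ≈ 0.8284 (local maximum)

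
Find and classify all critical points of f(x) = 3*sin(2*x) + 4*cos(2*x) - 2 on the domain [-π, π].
f'(x) = -8*sin(2*x) + 6*cos(2*x)

Solve f'(x) = 0 on [-π, π]:
  f'(x) = 0 ⇔ 3*cos(2*x) = 4*sin(2*x) ⇔ tan(2*x) = 3/4, i.e. 2*x = arctan(3/4) + nπ; keep the solutions lying in [-π, π].
  ⇒ x = -pi + atan(3/4)/2 ≈ -2.8198, -pi/2 + atan(3/4)/2 ≈ -1.2490, atan(3/4)/2 ≈ 0.3218, atan(3/4)/2 + pi/2 ≈ 1.8925

f''(x) = -12*sin(2*x) - 16*cos(2*x)
Second-derivative test at each critical point:
  f''(-2.8198) = -20 < 0 → local maximum
  f''(-1.2490) = 20 > 0 → local minimum
  f''(0.3218) = -20 < 0 → local maximum
  f''(1.8925) = 20 > 0 → local minimum

Critical points: x = -pi + atan(3/4)/2 ≈ -2.8198 (local maximum); x = -pi/2 + atan(3/4)/2 ≈ -1.2490 (local minimum); x = atan(3/4)/2 ≈ 0.3218 (local maximum); x = atan(3/4)/2 + pi/2 ≈ 1.8925 (local minimum)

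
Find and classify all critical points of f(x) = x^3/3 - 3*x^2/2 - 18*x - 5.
f'(x) = x^2 - 3*x - 18

Solve f'(x) = 0:
  Factor: x^2 - 3*x - 18 = (x - 6)*(x + 3) = 0.
  ⇒ x = -3, 6

f''(x) = 2*x - 3
Second-derivative test at each critical point:
  f''(-3) = -9 < 0 → local maximum
  f''(6) = 9 > 0 → local minimum

Critical points: x = -3 (local maximum); x = 6 (local minimum)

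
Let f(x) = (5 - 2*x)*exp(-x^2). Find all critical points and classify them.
f'(x) = 2*(x*(2*x - 5) - 1)*exp(-x^2)

Solve f'(x) = 0:
  f'(x) = (4*x^2 - 10*x - 2)·exp(-x^2) and exp(-x^2) > 0 for every x, so f'(x) = 0 ⇔ 4*x^2 - 10*x - 2 = 0.
  Factor: 4*x^2 - 10*x - 2 = 2*(2*x^2 - 5*x - 1); 2*x^2 - 5*x - 1 = 0 has no rational roots; quadratic formula: x = (5 ± √33)/4.
  ⇒ x = 5/4 - sqrt(33)/4 ≈ -0.1861, 5/4 + sqrt(33)/4 ≈ 2.6861

f''(x) = 2*(2*x^2*(5 - 2*x) + 6*x - 5)*exp(-x^2)
Second-derivative test at each critical point:
  f''(-0.1861) = -11.0979 < 0 → local maximum
  f''(2.6861) = 0.0084 > 0 → local minimum

Critical points: x = 5/4 - sqrt(33)/4 ≈ -0.1861 (local maximum); x = 5/4 + sqrt(33)/4 ≈ 2.6861 (local minimum)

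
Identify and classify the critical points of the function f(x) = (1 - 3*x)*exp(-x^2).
f'(x) = (2*x*(3*x - 1) - 3)*exp(-x^2)

Solve f'(x) = 0:
  f'(x) = (6*x^2 - 2*x - 3)·exp(-x^2) and exp(-x^2) > 0 for every x, so f'(x) = 0 ⇔ 6*x^2 - 2*x - 3 = 0.
  6*x^2 - 2*x - 3 = 0 has no rational roots; quadratic formula: x = (2 ± √76)/12.
  ⇒ x = 1/6 - sqrt(19)/6 ≈ -0.5598, 1/6 + sqrt(19)/6 ≈ 0.8931

f''(x) = 2*(2*x^2*(1 - 3*x) + 9*x - 1)*exp(-x^2)
Second-derivative test at each critical point:
  f''(-0.5598) = -6.3724 < 0 → local maximum
  f''(0.8931) = 3.9261 > 0 → local minimum

Critical points: x = 1/6 - sqrt(19)/6 ≈ -0.5598 (local maximum); x = 1/6 + sqrt(19)/6 ≈ 0.8931 (local minimum)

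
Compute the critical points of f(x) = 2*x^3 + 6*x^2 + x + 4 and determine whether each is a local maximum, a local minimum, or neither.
f'(x) = 6*x^2 + 12*x + 1

Solve f'(x) = 0:
  6*x^2 + 12*x + 1 = 0 has no rational roots; quadratic formula: x = (-12 ± √120)/12.
  ⇒ x = -1 - sqrt(30)/6 ≈ -1.9129, -1 + sqrt(30)/6 ≈ -0.0871

f''(x) = 12*x + 12
Second-derivative test at each critical point:
  f''(-1.9129) = -10.9545 < 0 → local maximum
  f''(-0.0871) = 10.9545 > 0 → local minimum

Critical points: x = -1 - sqrt(30)/6 ≈ -1.9129 (local maximum); x = -1 + sqrt(30)/6 ≈ -0.0871 (local minimum)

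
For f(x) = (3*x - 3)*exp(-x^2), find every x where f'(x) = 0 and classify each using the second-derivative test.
f'(x) = 3*(-2*x*(x - 1) + 1)*exp(-x^2)

Solve f'(x) = 0:
  f'(x) = (-6*x^2 + 6*x + 3)·exp(-x^2) and exp(-x^2) > 0 for every x, so f'(x) = 0 ⇔ -6*x^2 + 6*x + 3 = 0.
  Factor: -6*x^2 + 6*x + 3 = -3*(2*x^2 - 2*x - 1); 2*x^2 - 2*x - 1 = 0 has no rational roots; quadratic formula: x = (2 ± √12)/4.
  ⇒ x = 1/2 - sqrt(3)/2 ≈ -0.3660, 1/2 + sqrt(3)/2 ≈ 1.3660

f''(x) = 6*(2*x^2*(x - 1) - 3*x + 1)*exp(-x^2)
Second-derivative test at each critical point:
  f''(-0.3660) = 9.0892 > 0 → local minimum
  f''(1.3660) = -1.6081 < 0 → local maximum

Critical points: x = 1/2 - sqrt(3)/2 ≈ -0.3660 (local minimum); x = 1/2 + sqrt(3)/2 ≈ 1.3660 (local maximum)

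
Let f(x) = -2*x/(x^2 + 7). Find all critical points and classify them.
f'(x) = 2*(x^2 - 7)/(x^2 + 7)^2

Solve f'(x) = 0:
  f'(x) = 2*(x^2 - 7)/(x^2 + 7)^2; the denominator is positive wherever f is defined, so f'(x) = 0 ⇔ 2*x^2 - 14 = 0.
  Factor: 2*x^2 - 14 = 2*(x^2 - 7); x^2 - 7 = 0 has no rational roots; quadratic formula: x = (0 ± √28)/2.
  ⇒ x = -sqrt(7) ≈ -2.6458, sqrt(7) ≈ 2.6458

f''(x) = 4*x*(21 - x^2)/(x^2 + 7)^3
Second-derivative test at each critical point:
  f''(-2.6458) = -0.0540 < 0 → local maximum
  f''(2.6458) = 0.0540 > 0 → local minimum

Critical points: x = -sqrt(7) ≈ -2.6458 (local maximum); x = sqrt(7) ≈ 2.6458 (local minimum)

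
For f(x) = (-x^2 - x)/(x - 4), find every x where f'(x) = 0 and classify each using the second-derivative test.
f'(x) = (-x^2 + 8*x + 4)/(x^2 - 8*x + 16)

Solve f'(x) = 0:
  f'(x) = -(x^2 - 8*x - 4)/(x - 4)^2; the denominator is positive wherever f is defined, so f'(x) = 0 ⇔ -x^2 + 8*x + 4 = 0.
  x^2 - 8*x - 4 = 0 has no rational roots; quadratic formula: x = (8 ± √80)/2.
  ⇒ x = 4 - 2*sqrt(5) ≈ -0.4721, 4 + 2*sqrt(5) ≈ 8.4721

f''(x) = -40/(x^3 - 12*x^2 + 48*x - 64)
Second-derivative test at each critical point:
  f''(-0.4721) = 0.4472 > 0 → local minimum
  f''(8.4721) = -0.4472 < 0 → local maximum

Critical points: x = 4 - 2*sqrt(5) ≈ -0.4721 (local minimum); x = 4 + 2*sqrt(5) ≈ 8.4721 (local maximum)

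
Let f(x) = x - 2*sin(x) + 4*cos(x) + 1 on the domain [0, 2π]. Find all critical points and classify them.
f'(x) = -4*sin(x) - 2*cos(x) + 1

Solve f'(x) = 0 on [0, 2π]:
  f'(x) = 0 ⇔ -4*sin(x) - 2*cos(x) = -1. Write the left side as R·cos(x + φ) with R = √((-2)² + 4²) = 2*sqrt(5), cos φ = -sqrt(5)/5, sin φ = 2*sqrt(5)/5; then cos(x + φ) = -sqrt(5)/10. Solve for x and keep the solutions lying in [0, 2π].
  ⇒ x = atan((2 + sqrt(19))/(1 - 2*sqrt(19))) + pi ≈ 2.4524, atan((2 - sqrt(19))/(1 + 2*sqrt(19))) + 2*pi ≈ 6.0451

f''(x) = 2*sin(x) - 4*cos(x)
Second-derivative test at each critical point:
  f''(2.4524) = 4.3589 > 0 → local minimum
  f''(6.0451) = -4.3589 < 0 → local maximum

Critical points: x = atan((2 + sqrt(19))/(1 - 2*sqrt(19))) + pi ≈ 2.4524 (local minimum); x = atan((2 - sqrt(19))/(1 + 2*sqrt(19))) + 2*pi ≈ 6.0451 (local maximum)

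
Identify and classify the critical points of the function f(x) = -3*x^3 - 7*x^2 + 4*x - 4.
f'(x) = -9*x^2 - 14*x + 4

Solve f'(x) = 0:
  9*x^2 + 14*x - 4 = 0 has no rational roots; quadratic formula: x = (-14 ± √340)/18.
  ⇒ x = -sqrt(85)/9 - 7/9 ≈ -1.8022, -7/9 + sqrt(85)/9 ≈ 0.2466

f''(x) = -18*x - 14
Second-derivative test at each critical point:
  f''(-1.8022) = 18.4391 > 0 → local minimum
  f''(0.2466) = -18.4391 < 0 → local maximum

Critical points: x = -sqrt(85)/9 - 7/9 ≈ -1.8022 (local minimum); x = -7/9 + sqrt(85)/9 ≈ 0.2466 (local maximum)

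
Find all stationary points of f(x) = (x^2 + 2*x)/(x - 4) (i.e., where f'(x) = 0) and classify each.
f'(x) = (x^2 - 8*x - 8)/(x^2 - 8*x + 16)

Solve f'(x) = 0:
  f'(x) = (x^2 - 8*x - 8)/(x - 4)^2; the denominator is positive wherever f is defined, so f'(x) = 0 ⇔ x^2 - 8*x - 8 = 0.
  x^2 - 8*x - 8 = 0 has no rational roots; quadratic formula: x = (8 ± √96)/2.
  ⇒ x = 4 - 2*sqrt(6) ≈ -0.8990, 4 + 2*sqrt(6) ≈ 8.8990

f''(x) = 48/(x^3 - 12*x^2 + 48*x - 64)
Second-derivative test at each critical point:
  f''(-0.8990) = -0.4082 < 0 → local maximum
  f''(8.8990) = 0.4082 > 0 → local minimum

Critical points: x = 4 - 2*sqrt(6) ≈ -0.8990 (local maximum); x = 4 + 2*sqrt(6) ≈ 8.8990 (local minimum)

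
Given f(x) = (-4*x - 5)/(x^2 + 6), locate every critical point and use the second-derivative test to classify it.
f'(x) = 2*(2*x^2 + 5*x - 12)/(x^4 + 12*x^2 + 36)

Solve f'(x) = 0:
  f'(x) = 2*(x + 4)*(2*x - 3)/(x^2 + 6)^2; the denominator is positive wherever f is defined, so f'(x) = 0 ⇔ 4*x^2 + 10*x - 24 = 0.
  Factor: 4*x^2 + 10*x - 24 = 2*(x + 4)*(2*x - 3) = 0.
  ⇒ x = -4, 3/2

f''(x) = 2*(-4*x^2*(4*x + 5) + (12*x + 5)*(x^2 + 6))/(x^2 + 6)^3
Second-derivative test at each critical point:
  f''(-4) = -1/22 < 0 → local maximum
  f''(3/2) = 32/99 > 0 → local minimum

Critical points: x = -4 (local maximum); x = 3/2 (local minimum)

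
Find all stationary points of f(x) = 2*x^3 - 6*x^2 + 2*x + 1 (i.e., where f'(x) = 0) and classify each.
f'(x) = 6*x^2 - 12*x + 2

Solve f'(x) = 0:
  Factor: 6*x^2 - 12*x + 2 = 2*(3*x^2 - 6*x + 1); 3*x^2 - 6*x + 1 = 0 has no rational roots; quadratic formula: x = (6 ± √24)/6.
  ⇒ x = 1 - sqrt(6)/3 ≈ 0.1835, sqrt(6)/3 + 1 ≈ 1.8165

f''(x) = 12*x - 12
Second-derivative test at each critical point:
  f''(0.1835) = -9.7980 < 0 → local maximum
  f''(1.8165) = 9.7980 > 0 → local minimum

Critical points: x = 1 - sqrt(6)/3 ≈ 0.1835 (local maximum); x = sqrt(6)/3 + 1 ≈ 1.8165 (local minimum)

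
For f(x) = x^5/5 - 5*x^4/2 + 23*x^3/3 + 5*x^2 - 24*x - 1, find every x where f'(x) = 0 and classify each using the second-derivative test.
f'(x) = x^4 - 10*x^3 + 23*x^2 + 10*x - 24

Solve f'(x) = 0:
  Factor: x^4 - 10*x^3 + 23*x^2 + 10*x - 24 = (x - 6)*(x - 4)*(x - 1)*(x + 1) = 0.
  ⇒ x = -1, 1, 4, 6

f''(x) = 4*x^3 - 30*x^2 + 46*x + 10
Second-derivative test at each critical point:
  f''(-1) = -70 < 0 → local maximum
  f''(1) = 30 > 0 → local minimum
  f''(4) = -30 < 0 → local maximum
  f''(6) = 70 > 0 → local minimum

Critical points: x = -1 (local maximum); x = 1 (local minimum); x = 4 (local maximum); x = 6 (local minimum)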